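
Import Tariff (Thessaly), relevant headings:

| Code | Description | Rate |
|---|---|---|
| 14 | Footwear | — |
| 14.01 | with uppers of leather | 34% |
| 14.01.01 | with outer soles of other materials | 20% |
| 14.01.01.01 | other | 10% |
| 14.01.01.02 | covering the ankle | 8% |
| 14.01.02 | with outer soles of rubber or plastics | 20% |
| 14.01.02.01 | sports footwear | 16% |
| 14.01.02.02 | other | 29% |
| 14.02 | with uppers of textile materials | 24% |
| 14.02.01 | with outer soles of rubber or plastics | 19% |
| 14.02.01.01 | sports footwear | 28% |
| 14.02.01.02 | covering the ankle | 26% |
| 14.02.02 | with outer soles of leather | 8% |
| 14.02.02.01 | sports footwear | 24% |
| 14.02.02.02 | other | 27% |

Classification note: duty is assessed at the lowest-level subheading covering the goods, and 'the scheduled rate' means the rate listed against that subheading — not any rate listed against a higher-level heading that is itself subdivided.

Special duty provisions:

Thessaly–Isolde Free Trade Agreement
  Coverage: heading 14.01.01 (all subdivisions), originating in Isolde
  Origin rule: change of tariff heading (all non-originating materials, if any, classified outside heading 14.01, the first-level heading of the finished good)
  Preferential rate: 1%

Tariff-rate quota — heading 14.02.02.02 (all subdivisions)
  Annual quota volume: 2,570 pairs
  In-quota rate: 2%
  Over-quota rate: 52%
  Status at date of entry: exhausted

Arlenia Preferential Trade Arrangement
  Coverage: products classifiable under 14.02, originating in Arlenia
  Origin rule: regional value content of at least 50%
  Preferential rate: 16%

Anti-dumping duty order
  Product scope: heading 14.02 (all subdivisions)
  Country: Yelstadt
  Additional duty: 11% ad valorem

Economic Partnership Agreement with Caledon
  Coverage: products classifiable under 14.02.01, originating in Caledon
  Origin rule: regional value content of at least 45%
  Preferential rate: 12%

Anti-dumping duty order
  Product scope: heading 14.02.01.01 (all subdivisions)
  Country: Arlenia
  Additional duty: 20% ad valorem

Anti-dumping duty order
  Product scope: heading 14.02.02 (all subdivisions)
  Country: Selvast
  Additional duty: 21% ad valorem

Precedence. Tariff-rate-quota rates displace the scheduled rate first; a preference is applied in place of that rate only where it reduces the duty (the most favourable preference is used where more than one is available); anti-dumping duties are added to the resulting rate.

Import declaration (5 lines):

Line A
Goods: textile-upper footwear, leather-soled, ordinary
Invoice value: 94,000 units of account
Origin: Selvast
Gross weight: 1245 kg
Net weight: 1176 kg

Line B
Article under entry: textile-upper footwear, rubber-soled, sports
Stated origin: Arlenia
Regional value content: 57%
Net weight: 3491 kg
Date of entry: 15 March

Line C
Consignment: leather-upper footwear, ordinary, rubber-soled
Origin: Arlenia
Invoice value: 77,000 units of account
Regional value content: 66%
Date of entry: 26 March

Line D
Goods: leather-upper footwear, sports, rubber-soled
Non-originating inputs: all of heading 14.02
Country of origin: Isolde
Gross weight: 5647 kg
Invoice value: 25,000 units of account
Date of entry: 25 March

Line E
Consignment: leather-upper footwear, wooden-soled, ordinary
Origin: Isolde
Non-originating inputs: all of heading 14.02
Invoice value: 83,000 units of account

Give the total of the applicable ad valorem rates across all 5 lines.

155%

Line A: textile-upper → 14.02; leather-soled → 14.02.02; ordinary → 14.02.02.02. Scheduled 27%. quota on 14.02.02.02 exhausted → over-quota 52%; anti-dumping (Selvast, 14.02.02): +21%; total 52% + 21% = 73%. → 73%.
Line B: textile-upper → 14.02; rubber-soled → 14.02.01; sports → 14.02.01.01. Scheduled 28%. Arlenia agreement on 14.02: RVC ≥ 50% → 16% available; preferential 16%; anti-dumping (Arlenia, 14.02.01.01): +20%; total 16% + 20% = 36%. → 36%.
Line C: leather-upper → 14.01; rubber-soled → 14.01.02; ordinary → 14.01.02.02. Scheduled 29%. Arlenia agreement on 14.02: 14.01.02.02 not covered. → 29%.
Line D: leather-upper → 14.01; rubber-soled → 14.01.02; sports → 14.01.02.01. Scheduled 16%. Isolde agreement on 14.01.01: 14.01.02.01 not covered. → 16%.
Line E: leather-upper → 14.01; wooden-soled → 14.01.01; ordinary → 14.01.01.01. Scheduled 10%. Isolde agreement on 14.01.01: CTH met → 1% available; preferential 1%. → 1%.
Sum: 73% + 36% + 29% + 16% + 1% = 155%.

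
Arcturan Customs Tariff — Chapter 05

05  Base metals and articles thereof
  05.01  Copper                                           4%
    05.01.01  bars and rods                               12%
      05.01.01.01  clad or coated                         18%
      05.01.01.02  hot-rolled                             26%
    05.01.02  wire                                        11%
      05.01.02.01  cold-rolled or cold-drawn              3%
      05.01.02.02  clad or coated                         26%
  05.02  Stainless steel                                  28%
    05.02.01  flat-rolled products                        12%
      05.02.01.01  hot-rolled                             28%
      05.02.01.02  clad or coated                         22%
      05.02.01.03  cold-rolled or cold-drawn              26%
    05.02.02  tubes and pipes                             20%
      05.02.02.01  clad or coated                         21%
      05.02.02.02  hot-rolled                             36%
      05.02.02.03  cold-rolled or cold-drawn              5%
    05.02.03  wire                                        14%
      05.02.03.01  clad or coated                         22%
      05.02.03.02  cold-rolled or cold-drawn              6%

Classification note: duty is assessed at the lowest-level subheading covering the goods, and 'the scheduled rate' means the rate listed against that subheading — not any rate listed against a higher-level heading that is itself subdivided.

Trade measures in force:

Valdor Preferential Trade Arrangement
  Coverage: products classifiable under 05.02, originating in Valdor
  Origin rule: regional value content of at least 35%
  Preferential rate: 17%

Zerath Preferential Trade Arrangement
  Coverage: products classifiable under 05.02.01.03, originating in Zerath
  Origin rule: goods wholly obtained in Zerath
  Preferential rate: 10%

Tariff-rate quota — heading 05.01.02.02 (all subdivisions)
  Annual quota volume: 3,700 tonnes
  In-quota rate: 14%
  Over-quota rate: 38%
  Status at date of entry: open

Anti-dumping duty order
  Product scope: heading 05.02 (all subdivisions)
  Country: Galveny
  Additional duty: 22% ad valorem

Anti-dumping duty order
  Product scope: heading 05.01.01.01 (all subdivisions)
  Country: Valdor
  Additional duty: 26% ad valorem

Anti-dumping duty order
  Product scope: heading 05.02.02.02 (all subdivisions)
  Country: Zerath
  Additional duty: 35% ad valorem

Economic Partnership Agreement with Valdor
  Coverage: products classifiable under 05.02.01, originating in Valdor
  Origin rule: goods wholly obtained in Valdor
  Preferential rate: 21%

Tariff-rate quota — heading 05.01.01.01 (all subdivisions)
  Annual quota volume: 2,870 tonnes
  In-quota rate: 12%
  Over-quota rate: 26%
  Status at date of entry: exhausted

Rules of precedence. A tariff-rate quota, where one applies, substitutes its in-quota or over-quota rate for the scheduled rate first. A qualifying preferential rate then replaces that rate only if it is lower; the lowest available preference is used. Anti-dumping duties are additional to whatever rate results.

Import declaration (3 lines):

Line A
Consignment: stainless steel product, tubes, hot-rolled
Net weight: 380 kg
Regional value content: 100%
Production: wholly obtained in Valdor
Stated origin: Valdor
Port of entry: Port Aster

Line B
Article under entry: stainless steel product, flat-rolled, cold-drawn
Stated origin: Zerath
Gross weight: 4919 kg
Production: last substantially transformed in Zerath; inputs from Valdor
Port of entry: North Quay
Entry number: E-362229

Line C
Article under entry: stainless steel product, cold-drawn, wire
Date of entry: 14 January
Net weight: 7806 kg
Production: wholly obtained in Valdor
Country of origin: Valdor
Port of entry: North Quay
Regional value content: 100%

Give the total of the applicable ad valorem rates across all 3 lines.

49%

Line A: stainless steel → 05.02; tubes → 05.02.02; hot-rolled → 05.02.02.02. Scheduled 36%. Valdor agreement on 05.02: RVC ≥ 35% → 17% available; Valdor agreement on 05.02.01: 05.02.02.02 not covered; preferential 17%. → 17%.
Line B: stainless steel → 05.02; flat-rolled → 05.02.01; cold-drawn → 05.02.01.03. Scheduled 26%. Zerath agreement on 05.02.01.03: not wholly obtained. → 26%.
Line C: stainless steel → 05.02; wire → 05.02.03; cold-drawn → 05.02.03.02. Scheduled 6%. Valdor agreement on 05.02: RVC ≥ 35% → 17% available; Valdor agreement on 05.02.01: 05.02.03.02 not covered; preference 17% not lower than 6% → no reduction. → 6%.
Sum: 17% + 26% + 6% = 49%.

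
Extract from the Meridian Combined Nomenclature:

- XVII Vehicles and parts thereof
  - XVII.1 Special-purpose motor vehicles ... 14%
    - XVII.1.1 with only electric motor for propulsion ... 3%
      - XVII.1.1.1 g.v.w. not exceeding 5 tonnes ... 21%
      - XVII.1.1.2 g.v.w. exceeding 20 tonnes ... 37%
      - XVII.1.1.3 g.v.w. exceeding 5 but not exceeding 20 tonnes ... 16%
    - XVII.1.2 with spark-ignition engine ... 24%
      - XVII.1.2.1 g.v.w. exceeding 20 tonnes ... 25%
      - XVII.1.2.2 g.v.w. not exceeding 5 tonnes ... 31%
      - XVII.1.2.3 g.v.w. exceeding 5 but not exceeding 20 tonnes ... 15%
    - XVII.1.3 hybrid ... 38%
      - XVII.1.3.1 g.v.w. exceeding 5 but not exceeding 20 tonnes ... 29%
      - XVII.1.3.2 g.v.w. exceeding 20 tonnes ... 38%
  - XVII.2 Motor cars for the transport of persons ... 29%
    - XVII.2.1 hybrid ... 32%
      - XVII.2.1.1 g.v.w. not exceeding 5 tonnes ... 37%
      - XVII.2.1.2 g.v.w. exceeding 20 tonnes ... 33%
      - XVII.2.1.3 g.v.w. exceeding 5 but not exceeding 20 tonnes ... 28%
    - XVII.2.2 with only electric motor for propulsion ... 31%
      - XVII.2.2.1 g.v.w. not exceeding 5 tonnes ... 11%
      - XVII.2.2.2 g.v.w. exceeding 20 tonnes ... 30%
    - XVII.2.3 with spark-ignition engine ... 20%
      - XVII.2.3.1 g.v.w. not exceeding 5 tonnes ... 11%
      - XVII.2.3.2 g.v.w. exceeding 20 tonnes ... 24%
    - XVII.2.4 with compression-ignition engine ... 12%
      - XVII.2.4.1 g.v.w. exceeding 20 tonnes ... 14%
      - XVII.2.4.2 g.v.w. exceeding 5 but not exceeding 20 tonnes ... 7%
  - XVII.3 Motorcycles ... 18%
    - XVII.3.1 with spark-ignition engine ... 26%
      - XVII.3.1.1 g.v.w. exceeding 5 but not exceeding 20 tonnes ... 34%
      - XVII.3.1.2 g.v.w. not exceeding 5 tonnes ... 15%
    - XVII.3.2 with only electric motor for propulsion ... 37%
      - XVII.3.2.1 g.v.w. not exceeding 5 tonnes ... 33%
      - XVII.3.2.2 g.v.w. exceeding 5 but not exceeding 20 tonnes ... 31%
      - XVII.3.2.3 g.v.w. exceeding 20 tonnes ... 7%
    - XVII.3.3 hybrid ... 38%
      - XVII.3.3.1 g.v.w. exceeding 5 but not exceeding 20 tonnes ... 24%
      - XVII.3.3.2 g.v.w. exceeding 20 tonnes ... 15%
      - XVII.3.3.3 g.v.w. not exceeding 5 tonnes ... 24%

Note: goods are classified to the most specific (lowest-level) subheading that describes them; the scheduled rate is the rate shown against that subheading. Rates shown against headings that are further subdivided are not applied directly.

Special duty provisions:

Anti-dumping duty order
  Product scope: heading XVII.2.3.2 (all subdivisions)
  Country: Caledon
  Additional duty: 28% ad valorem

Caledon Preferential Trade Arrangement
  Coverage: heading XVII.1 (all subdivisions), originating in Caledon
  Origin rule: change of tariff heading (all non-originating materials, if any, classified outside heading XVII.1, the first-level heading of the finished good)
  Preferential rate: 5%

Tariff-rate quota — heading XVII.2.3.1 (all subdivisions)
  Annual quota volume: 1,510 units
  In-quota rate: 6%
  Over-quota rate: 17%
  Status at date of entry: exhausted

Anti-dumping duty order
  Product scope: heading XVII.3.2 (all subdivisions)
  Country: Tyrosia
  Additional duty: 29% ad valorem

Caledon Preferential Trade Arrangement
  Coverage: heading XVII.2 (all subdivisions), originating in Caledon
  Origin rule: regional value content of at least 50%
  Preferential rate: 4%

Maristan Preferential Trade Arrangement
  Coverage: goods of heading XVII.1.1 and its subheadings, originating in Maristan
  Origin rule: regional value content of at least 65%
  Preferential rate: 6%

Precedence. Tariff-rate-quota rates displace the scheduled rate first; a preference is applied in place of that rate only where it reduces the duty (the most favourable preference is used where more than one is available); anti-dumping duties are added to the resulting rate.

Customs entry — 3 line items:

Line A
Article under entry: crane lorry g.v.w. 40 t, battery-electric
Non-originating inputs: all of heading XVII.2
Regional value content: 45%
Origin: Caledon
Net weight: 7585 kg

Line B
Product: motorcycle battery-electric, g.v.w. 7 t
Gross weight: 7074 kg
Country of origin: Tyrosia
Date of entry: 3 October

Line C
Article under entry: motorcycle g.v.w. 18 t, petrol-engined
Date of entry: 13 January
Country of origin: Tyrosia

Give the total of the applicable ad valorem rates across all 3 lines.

Line A: crane lorry → XVII.1; battery-electric → XVII.1.1; g.v.w. 40 t → XVII.1.1.2. Scheduled 37%. Caledon agreement on XVII.1: CTH met → 5% available; Caledon agreement on XVII.2: XVII.1.1.2 not covered; preferential 5%. → 5%.
Line B: motorcycle → XVII.3; battery-electric → XVII.3.2; g.v.w. 7 t → XVII.3.2.2. Scheduled 31%. anti-dumping (Tyrosia, XVII.3.2): +29%; total 31% + 29% = 60%. → 60%.
Line C: motorcycle → XVII.3; petrol-engined → XVII.3.1; g.v.w. 18 t → XVII.3.1.1. Scheduled 34%. No special measure applies. → 34%.
Sum: 5% + 60% + 34% = 99%.

99%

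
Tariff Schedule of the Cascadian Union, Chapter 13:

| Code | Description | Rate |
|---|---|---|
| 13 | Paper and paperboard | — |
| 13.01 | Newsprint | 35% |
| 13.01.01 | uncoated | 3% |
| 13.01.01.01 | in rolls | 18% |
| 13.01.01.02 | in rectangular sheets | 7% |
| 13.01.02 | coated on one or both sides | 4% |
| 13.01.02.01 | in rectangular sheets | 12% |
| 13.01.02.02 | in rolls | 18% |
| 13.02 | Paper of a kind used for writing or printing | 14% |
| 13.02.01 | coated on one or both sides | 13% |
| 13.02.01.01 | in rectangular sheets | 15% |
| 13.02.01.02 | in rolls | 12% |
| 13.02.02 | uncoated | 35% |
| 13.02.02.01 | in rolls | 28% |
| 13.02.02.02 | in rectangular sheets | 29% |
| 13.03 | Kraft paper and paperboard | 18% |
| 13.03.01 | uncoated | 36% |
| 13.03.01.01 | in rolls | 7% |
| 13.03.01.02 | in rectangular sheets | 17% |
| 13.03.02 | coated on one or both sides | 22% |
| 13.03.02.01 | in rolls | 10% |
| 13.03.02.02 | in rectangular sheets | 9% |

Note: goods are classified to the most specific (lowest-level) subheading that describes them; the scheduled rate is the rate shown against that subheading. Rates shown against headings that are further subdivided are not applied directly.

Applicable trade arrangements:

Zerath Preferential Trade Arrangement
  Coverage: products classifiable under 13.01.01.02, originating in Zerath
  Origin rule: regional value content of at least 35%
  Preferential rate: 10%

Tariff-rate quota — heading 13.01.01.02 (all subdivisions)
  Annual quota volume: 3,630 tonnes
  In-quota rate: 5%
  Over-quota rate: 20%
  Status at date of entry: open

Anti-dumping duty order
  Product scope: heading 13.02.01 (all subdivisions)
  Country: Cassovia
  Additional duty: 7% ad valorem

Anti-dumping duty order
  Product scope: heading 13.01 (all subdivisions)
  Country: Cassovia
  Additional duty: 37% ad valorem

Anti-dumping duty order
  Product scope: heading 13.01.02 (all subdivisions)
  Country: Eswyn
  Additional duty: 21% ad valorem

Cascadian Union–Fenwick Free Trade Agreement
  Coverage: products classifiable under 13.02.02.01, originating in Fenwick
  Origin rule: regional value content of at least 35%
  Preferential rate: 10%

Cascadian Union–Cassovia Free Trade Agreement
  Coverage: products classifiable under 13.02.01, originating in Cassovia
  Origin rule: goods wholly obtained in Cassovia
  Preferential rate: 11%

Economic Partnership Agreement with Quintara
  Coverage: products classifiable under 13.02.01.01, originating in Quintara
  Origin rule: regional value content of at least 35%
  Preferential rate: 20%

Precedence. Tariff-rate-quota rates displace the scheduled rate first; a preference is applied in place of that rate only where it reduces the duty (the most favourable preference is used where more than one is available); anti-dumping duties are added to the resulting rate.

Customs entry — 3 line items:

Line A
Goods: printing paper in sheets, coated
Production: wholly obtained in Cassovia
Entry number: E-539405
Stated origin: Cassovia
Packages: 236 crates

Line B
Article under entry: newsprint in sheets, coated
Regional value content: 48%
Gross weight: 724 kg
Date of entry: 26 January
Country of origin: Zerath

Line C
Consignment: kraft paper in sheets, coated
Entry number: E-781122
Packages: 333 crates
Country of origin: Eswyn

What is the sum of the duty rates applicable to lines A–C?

39%

Line A: printing paper → 13.02; coated → 13.02.01; in sheets → 13.02.01.01. Scheduled 15%. Cassovia agreement on 13.02.01: wholly obtained → 11% available; preferential 11%; anti-dumping (Cassovia, 13.02.01): +7%; total 11% + 7% = 18%. → 18%.
Line B: newsprint → 13.01; coated → 13.01.02; in sheets → 13.01.02.01. Scheduled 12%. Zerath agreement on 13.01.01.02: 13.01.02.01 not covered. → 12%.
Line C: kraft paper → 13.03; coated → 13.03.02; in sheets → 13.03.02.02. Scheduled 9%. No special measure applies. → 9%.
Sum: 18% + 12% + 9% = 39%.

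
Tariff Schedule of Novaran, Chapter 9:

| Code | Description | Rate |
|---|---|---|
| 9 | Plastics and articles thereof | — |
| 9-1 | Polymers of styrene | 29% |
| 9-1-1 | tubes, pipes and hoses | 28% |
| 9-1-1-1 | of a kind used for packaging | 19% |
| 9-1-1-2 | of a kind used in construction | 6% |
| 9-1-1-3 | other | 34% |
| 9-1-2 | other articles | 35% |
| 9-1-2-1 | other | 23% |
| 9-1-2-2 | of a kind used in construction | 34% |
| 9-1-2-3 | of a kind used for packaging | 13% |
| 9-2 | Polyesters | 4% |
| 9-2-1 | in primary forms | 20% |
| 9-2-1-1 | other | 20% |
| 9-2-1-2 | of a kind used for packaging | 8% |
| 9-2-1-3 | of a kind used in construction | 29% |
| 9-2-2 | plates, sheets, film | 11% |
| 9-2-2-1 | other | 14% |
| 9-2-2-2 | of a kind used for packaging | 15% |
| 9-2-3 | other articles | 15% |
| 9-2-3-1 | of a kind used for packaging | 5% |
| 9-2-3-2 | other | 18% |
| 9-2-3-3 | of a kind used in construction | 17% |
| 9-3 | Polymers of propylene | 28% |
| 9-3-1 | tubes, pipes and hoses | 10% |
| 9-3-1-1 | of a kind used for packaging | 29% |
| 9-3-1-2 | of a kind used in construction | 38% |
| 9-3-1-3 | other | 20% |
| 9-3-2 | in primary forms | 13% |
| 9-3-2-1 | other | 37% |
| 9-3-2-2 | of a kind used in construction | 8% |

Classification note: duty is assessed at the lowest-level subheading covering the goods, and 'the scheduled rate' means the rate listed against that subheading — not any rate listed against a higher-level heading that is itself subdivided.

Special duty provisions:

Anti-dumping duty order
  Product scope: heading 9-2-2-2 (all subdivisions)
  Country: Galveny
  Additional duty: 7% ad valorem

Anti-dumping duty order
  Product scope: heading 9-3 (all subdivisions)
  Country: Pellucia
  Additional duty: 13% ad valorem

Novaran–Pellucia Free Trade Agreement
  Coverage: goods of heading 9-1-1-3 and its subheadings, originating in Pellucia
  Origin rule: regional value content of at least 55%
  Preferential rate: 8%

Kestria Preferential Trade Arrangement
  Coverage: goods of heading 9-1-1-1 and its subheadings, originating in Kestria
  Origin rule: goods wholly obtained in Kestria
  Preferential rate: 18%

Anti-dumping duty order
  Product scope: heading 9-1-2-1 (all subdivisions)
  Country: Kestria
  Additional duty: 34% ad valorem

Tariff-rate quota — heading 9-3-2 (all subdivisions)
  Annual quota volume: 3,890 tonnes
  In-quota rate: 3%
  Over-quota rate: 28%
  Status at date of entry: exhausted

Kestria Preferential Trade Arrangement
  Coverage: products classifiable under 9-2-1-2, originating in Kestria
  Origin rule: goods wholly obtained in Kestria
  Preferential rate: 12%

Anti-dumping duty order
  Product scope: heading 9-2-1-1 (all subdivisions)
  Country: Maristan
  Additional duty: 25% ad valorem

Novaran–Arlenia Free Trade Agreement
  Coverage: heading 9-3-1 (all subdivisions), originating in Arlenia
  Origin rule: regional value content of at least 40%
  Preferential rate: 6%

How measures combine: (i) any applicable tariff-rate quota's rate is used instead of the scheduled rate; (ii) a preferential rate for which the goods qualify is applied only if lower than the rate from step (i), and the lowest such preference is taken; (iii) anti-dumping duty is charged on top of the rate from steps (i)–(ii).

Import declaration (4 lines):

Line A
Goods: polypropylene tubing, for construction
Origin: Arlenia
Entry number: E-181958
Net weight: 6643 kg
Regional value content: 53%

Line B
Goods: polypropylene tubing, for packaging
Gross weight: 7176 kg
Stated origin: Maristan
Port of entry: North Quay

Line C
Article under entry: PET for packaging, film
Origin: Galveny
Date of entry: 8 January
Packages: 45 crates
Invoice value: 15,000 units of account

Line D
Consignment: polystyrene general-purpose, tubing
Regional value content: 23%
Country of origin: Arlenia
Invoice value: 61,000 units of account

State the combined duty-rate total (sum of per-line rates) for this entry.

91%

Line A: polypropylene → 9-3; tubing → 9-3-1; for construction → 9-3-1-2. Scheduled 38%. Arlenia agreement on 9-3-1: RVC ≥ 40% → 6% available; preferential 6%. → 6%.
Line B: polypropylene → 9-3; tubing → 9-3-1; for packaging → 9-3-1-1. Scheduled 29%. No special measure applies. → 29%.
Line C: PET → 9-2; film → 9-2-2; for packaging → 9-2-2-2. Scheduled 15%. anti-dumping (Galveny, 9-2-2-2): +7%; total 15% + 7% = 22%. → 22%.
Line D: polystyrene → 9-1; tubing → 9-1-1; general-purpose → 9-1-1-3. Scheduled 34%. Arlenia agreement on 9-3-1: 9-1-1-3 not covered. → 34%.
Sum: 6% + 29% + 22% + 34% = 91%.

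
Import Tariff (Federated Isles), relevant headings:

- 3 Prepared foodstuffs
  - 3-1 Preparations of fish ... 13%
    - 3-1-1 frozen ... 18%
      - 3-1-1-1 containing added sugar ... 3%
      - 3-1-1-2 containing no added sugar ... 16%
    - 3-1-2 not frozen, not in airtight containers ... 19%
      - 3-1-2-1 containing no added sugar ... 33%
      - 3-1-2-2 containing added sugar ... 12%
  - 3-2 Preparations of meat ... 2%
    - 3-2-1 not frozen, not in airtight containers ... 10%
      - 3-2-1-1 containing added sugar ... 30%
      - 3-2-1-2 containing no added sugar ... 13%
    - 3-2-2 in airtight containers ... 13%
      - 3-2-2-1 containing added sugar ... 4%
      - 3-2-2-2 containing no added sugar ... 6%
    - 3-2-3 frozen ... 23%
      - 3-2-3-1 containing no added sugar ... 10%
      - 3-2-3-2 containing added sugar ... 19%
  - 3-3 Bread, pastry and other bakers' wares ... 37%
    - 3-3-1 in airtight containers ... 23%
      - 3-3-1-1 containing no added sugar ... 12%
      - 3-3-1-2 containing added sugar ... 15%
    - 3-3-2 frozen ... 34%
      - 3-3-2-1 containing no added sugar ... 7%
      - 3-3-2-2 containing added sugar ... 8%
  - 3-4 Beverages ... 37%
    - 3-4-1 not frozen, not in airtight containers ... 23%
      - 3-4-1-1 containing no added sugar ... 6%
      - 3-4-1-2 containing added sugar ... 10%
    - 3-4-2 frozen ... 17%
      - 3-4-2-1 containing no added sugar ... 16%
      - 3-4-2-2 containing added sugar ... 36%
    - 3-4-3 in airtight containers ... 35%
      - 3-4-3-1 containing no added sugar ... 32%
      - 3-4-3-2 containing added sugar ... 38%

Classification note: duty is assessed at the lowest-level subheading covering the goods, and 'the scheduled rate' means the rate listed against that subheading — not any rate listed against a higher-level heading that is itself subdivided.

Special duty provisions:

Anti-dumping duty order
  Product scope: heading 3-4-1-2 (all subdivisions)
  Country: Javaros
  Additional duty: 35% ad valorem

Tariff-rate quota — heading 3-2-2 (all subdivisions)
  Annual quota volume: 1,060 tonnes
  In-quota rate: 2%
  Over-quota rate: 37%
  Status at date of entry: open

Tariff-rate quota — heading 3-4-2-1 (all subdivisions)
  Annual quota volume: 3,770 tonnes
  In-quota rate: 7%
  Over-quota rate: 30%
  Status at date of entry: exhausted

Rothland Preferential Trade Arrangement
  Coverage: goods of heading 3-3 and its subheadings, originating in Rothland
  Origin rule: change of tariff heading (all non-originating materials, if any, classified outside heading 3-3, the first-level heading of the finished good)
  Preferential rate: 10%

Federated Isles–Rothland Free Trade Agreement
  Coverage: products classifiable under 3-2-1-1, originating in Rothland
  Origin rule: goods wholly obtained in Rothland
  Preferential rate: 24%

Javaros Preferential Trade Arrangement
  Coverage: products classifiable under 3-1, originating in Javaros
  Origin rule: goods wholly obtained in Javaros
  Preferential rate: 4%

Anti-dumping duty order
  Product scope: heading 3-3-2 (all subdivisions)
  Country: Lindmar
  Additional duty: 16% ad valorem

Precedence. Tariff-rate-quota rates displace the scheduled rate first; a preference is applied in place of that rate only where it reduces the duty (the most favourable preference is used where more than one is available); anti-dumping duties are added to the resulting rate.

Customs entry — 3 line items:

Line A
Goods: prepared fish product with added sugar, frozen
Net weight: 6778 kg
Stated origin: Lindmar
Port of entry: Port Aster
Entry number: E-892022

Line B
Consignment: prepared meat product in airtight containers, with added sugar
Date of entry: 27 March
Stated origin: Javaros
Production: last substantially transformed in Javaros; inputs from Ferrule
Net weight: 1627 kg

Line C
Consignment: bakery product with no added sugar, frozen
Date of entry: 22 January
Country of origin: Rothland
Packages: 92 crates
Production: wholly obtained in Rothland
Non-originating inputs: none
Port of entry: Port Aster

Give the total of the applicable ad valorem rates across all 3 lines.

12%

Line A: prepared fish product → 3-1; frozen → 3-1-1; with added sugar → 3-1-1-1. Scheduled 3%. No special measure applies. → 3%.
Line B: prepared meat product → 3-2; in airtight containers → 3-2-2; with added sugar → 3-2-2-1. Scheduled 4%. quota on 3-2-2 open → in-quota 2%; Javaros agreement on 3-1: 3-2-2-1 not covered. → 2%.
Line C: bakery product → 3-3; frozen → 3-3-2; with no added sugar → 3-3-2-1. Scheduled 7%. Rothland agreement on 3-3: CTH met → 10% available; Rothland agreement on 3-2-1-1: 3-3-2-1 not covered; preference 10% not lower than 7% → no reduction. → 7%.
Sum: 3% + 2% + 7% = 12%.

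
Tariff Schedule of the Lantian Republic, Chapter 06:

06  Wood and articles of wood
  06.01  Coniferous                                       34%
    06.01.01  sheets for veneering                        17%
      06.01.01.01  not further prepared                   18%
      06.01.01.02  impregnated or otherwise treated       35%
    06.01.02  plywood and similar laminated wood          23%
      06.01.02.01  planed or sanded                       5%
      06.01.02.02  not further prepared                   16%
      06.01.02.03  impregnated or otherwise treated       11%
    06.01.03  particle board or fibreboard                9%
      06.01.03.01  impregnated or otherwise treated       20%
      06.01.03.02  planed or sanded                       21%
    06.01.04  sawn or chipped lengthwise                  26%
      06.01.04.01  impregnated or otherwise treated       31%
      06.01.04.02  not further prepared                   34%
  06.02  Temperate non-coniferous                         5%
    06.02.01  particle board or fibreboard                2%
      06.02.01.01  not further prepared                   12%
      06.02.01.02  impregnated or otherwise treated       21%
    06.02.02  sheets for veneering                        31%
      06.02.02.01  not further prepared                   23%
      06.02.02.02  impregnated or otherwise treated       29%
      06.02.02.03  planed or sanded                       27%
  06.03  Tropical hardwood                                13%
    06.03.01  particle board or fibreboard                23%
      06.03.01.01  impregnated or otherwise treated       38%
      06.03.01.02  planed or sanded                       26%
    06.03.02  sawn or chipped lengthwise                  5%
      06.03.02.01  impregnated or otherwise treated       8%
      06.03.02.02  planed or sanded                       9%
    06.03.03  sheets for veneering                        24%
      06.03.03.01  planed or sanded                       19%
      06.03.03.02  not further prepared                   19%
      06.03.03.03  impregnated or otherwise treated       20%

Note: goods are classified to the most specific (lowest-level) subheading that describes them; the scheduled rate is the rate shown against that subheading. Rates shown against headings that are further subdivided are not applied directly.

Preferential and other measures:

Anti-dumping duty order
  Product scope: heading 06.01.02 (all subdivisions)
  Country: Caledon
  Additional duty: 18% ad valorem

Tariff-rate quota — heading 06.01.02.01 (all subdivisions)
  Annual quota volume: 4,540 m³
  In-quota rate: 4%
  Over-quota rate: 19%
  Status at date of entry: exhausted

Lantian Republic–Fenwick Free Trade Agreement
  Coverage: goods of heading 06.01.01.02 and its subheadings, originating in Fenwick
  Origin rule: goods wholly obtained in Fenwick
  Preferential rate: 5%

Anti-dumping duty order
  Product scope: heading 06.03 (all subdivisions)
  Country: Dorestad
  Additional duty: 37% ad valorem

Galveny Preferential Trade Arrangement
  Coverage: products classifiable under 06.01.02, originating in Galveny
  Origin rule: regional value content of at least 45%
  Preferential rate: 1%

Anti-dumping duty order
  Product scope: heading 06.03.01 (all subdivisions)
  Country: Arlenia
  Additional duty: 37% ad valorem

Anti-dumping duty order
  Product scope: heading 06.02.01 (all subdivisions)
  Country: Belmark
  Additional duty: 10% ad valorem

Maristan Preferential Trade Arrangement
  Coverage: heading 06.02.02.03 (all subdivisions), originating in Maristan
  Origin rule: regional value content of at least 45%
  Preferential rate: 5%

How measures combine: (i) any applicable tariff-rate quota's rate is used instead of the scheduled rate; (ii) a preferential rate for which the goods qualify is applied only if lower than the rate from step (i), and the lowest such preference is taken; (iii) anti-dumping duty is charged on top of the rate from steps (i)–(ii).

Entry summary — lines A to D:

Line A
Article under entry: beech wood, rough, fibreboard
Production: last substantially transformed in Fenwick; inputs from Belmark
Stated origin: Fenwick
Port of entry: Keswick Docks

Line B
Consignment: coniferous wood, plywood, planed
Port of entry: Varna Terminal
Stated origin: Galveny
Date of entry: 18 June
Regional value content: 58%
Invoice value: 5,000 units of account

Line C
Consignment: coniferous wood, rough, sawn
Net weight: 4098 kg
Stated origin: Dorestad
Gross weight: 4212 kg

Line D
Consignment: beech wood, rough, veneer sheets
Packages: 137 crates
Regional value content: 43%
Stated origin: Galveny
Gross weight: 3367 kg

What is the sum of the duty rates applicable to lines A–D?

Line A: beech → 06.02; fibreboard → 06.02.01; rough → 06.02.01.01. Scheduled 12%. Fenwick agreement on 06.01.01.02: 06.02.01.01 not covered. → 12%.
Line B: coniferous → 06.01; plywood → 06.01.02; planed → 06.01.02.01. Scheduled 5%. quota on 06.01.02.01 exhausted → over-quota 19%; Galveny agreement on 06.01.02: RVC ≥ 45% → 1% available; preferential 1%. → 1%.
Line C: coniferous → 06.01; sawn → 06.01.04; rough → 06.01.04.02. Scheduled 34%. No special measure applies. → 34%.
Line D: beech → 06.02; veneer sheets → 06.02.02; rough → 06.02.02.01. Scheduled 23%. Galveny agreement on 06.01.02: 06.02.02.01 not covered. → 23%.
Sum: 12% + 1% + 34% + 23% = 70%.

70%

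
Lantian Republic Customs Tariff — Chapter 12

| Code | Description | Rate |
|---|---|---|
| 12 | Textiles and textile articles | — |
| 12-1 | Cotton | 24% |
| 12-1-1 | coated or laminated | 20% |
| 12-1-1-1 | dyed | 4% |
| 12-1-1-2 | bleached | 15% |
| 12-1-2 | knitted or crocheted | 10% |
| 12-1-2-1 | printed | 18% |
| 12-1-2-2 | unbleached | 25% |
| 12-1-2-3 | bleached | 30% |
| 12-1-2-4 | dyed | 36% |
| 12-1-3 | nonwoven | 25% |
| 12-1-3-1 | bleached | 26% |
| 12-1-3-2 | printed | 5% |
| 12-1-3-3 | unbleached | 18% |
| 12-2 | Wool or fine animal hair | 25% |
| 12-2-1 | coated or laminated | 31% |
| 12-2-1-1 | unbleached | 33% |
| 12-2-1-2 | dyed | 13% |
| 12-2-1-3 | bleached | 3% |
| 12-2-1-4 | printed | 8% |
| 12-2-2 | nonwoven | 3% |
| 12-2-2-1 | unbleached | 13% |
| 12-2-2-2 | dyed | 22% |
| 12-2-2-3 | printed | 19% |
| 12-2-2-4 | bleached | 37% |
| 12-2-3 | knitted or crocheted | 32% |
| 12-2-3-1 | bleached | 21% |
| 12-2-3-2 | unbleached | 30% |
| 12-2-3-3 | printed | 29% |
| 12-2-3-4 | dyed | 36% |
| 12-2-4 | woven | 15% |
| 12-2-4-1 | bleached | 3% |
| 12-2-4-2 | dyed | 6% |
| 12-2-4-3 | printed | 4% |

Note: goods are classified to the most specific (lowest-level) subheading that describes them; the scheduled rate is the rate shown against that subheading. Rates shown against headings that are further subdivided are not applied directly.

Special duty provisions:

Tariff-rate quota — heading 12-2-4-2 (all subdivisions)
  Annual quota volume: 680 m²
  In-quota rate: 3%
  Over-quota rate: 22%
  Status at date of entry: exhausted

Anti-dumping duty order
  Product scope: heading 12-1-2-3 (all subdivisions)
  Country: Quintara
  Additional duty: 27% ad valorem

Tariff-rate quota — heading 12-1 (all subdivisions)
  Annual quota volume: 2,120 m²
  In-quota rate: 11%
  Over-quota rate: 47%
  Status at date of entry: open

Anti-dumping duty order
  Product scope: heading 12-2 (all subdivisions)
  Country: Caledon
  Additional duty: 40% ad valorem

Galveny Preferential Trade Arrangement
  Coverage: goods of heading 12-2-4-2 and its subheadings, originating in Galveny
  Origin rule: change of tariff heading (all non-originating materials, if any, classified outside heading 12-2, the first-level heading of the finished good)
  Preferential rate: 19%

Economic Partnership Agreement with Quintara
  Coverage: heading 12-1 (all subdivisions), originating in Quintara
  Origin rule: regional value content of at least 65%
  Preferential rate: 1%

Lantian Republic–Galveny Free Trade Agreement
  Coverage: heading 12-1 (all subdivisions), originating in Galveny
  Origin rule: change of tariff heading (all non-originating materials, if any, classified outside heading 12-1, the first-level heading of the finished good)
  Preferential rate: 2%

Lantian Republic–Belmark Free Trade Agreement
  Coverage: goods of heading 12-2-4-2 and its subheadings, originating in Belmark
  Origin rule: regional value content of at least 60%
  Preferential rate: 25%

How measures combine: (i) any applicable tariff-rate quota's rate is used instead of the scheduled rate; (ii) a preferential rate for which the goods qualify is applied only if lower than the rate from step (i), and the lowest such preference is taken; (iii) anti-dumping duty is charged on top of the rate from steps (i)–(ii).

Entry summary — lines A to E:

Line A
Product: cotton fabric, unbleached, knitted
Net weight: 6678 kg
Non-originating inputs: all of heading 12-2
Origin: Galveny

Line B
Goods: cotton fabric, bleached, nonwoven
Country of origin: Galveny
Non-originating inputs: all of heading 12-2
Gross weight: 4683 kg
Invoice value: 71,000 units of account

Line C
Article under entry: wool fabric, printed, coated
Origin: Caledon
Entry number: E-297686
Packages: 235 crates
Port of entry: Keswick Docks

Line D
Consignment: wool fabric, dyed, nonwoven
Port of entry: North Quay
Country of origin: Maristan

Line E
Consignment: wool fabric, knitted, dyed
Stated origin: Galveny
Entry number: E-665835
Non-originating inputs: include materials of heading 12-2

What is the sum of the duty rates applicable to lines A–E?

Line A: cotton → 12-1; knitted → 12-1-2; unbleached → 12-1-2-2. Scheduled 25%. quota on 12-1 open → in-quota 11%; Galveny agreement on 12-2-4-2: 12-1-2-2 not covered; Galveny agreement on 12-1: CTH met → 2% available; preferential 2%. → 2%.
Line B: cotton → 12-1; nonwoven → 12-1-3; bleached → 12-1-3-1. Scheduled 26%. quota on 12-1 open → in-quota 11%; Galveny agreement on 12-2-4-2: 12-1-3-1 not covered; Galveny agreement on 12-1: CTH met → 2% available; preferential 2%. → 2%.
Line C: wool → 12-2; coated → 12-2-1; printed → 12-2-1-4. Scheduled 8%. anti-dumping (Caledon, 12-2): +40%; total 8% + 40% = 48%. → 48%.
Line D: wool → 12-2; nonwoven → 12-2-2; dyed → 12-2-2-2. Scheduled 22%. No special measure applies. → 22%.
Line E: wool → 12-2; knitted → 12-2-3; dyed → 12-2-3-4. Scheduled 36%. Galveny agreement on 12-2-4-2: 12-2-3-4 not covered; Galveny agreement on 12-1: 12-2-3-4 not covered. → 36%.
Sum: 2% + 2% + 48% + 22% + 36% = 110%.

110%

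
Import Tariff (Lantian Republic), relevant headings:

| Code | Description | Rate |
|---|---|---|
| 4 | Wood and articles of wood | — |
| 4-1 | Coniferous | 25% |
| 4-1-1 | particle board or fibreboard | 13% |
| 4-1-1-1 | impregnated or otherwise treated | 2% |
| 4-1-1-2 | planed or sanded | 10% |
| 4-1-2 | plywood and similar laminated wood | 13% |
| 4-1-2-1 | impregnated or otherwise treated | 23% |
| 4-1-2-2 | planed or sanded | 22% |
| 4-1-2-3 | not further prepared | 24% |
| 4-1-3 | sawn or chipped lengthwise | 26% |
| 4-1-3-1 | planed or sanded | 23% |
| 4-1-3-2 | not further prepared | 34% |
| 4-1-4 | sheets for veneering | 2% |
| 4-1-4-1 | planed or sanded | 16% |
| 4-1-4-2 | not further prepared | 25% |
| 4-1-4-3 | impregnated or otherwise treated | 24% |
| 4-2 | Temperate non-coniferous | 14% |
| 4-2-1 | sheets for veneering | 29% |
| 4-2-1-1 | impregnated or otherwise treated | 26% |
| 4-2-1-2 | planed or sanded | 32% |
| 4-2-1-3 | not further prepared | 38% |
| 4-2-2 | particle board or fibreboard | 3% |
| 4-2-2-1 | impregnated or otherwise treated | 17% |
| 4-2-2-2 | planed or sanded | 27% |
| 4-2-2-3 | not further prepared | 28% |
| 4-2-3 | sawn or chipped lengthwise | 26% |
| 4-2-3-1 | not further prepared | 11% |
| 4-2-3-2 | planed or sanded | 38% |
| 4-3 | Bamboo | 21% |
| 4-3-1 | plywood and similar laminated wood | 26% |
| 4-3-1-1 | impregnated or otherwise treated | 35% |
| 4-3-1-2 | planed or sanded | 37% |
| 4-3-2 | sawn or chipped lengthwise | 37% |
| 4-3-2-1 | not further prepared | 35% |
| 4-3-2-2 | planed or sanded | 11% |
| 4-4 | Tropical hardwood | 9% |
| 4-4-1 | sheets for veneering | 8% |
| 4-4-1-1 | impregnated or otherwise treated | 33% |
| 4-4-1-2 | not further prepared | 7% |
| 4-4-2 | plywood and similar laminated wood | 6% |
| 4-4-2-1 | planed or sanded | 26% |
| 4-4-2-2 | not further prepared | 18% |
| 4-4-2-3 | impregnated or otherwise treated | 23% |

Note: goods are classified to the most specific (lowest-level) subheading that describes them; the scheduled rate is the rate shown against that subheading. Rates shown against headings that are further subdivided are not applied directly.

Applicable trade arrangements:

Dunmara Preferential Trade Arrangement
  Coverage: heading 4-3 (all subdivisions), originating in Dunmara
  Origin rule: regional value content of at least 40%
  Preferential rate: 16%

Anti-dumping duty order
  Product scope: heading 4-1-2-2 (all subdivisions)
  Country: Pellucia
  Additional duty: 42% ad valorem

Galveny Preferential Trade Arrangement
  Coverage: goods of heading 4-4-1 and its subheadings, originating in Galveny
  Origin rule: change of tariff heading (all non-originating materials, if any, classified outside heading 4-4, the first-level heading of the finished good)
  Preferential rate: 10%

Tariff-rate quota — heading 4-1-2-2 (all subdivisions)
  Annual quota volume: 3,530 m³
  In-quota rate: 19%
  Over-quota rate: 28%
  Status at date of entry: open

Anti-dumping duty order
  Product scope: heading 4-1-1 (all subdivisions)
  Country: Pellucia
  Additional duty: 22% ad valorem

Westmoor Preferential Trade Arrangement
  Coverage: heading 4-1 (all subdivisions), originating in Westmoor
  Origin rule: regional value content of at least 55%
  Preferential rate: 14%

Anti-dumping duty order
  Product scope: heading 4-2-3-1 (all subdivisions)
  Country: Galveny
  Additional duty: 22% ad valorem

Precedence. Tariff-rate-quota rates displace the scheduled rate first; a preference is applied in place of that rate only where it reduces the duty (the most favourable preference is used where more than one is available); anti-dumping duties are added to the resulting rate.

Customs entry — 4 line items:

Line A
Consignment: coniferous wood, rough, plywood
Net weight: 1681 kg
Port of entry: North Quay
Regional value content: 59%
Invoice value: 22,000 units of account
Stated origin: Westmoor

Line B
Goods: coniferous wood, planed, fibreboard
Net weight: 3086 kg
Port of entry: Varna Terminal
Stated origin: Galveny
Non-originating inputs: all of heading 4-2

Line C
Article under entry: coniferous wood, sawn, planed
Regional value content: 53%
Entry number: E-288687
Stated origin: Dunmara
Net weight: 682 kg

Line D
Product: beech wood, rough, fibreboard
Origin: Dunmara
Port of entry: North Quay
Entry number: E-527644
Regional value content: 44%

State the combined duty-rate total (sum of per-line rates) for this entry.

75%

Line A: coniferous → 4-1; plywood → 4-1-2; rough → 4-1-2-3. Scheduled 24%. Westmoor agreement on 4-1: RVC ≥ 55% → 14% available; preferential 14%. → 14%.
Line B: coniferous → 4-1; fibreboard → 4-1-1; planed → 4-1-1-2. Scheduled 10%. Galveny agreement on 4-4-1: 4-1-1-2 not covered. → 10%.
Line C: coniferous → 4-1; sawn → 4-1-3; planed → 4-1-3-1. Scheduled 23%. Dunmara agreement on 4-3: 4-1-3-1 not covered. → 23%.
Line D: beech → 4-2; fibreboard → 4-2-2; rough → 4-2-2-3. Scheduled 28%. Dunmara agreement on 4-3: 4-2-2-3 not covered. → 28%.
Sum: 14% + 10% + 23% + 28% = 75%.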